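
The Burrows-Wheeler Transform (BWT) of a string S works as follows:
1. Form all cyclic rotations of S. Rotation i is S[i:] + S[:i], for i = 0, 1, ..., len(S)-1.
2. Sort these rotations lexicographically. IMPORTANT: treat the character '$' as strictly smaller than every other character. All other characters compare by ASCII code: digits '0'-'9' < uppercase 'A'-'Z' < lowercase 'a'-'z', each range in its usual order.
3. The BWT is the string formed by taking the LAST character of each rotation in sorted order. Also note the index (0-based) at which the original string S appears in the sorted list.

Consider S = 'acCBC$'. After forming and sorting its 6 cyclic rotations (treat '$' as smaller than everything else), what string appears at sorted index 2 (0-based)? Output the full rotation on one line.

All 6 rotations (rotation i = S[i:]+S[:i]):
  rot[0] = acCBC$
  rot[1] = cCBC$a
  rot[2] = CBC$ac
  rot[3] = BC$acC
  rot[4] = C$acCB
  rot[5] = $acCBC
Sorted (with $ < everything):
  sorted[0] = $acCBC
  sorted[1] = BC$acC
  sorted[2] = C$acCB
  sorted[3] = CBC$ac
  sorted[4] = acCBC$
  sorted[5] = cCBC$a
sorted[2] = C$acCB

Answer: C$acCB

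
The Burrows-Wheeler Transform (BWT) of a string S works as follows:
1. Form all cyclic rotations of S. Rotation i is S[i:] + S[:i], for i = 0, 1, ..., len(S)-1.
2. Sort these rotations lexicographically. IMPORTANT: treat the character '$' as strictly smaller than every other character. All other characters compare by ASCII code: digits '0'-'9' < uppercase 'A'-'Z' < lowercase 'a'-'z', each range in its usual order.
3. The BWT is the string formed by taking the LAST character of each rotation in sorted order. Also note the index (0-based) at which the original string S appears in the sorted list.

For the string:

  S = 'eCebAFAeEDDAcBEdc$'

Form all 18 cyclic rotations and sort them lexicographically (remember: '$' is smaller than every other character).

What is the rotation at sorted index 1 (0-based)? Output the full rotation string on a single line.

Answer: AFAeEDDAcBEdc$eCeb

Derivation:
All 18 rotations (rotation i = S[i:]+S[:i]):
  rot[0] = eCebAFAeEDDAcBEdc$
  rot[1] = CebAFAeEDDAcBEdc$e
  rot[2] = ebAFAeEDDAcBEdc$eC
  rot[3] = bAFAeEDDAcBEdc$eCe
  rot[4] = AFAeEDDAcBEdc$eCeb
  rot[5] = FAeEDDAcBEdc$eCebA
  rot[6] = AeEDDAcBEdc$eCebAF
  rot[7] = eEDDAcBEdc$eCebAFA
  rot[8] = EDDAcBEdc$eCebAFAe
  rot[9] = DDAcBEdc$eCebAFAeE
  rot[10] = DAcBEdc$eCebAFAeED
  rot[11] = AcBEdc$eCebAFAeEDD
  rot[12] = cBEdc$eCebAFAeEDDA
  rot[13] = BEdc$eCebAFAeEDDAc
  rot[14] = Edc$eCebAFAeEDDAcB
  rot[15] = dc$eCebAFAeEDDAcBE
  rot[16] = c$eCebAFAeEDDAcBEd
  rot[17] = $eCebAFAeEDDAcBEdc
Sorted (with $ < everything):
  sorted[0] = $eCebAFAeEDDAcBEdc
  sorted[1] = AFAeEDDAcBEdc$eCeb
  sorted[2] = AcBEdc$eCebAFAeEDD
  sorted[3] = AeEDDAcBEdc$eCebAF
  sorted[4] = BEdc$eCebAFAeEDDAc
  sorted[5] = CebAFAeEDDAcBEdc$e
  sorted[6] = DAcBEdc$eCebAFAeED
  sorted[7] = DDAcBEdc$eCebAFAeE
  sorted[8] = EDDAcBEdc$eCebAFAe
  sorted[9] = Edc$eCebAFAeEDDAcB
  sorted[10] = FAeEDDAcBEdc$eCebA
  sorted[11] = bAFAeEDDAcBEdc$eCe
  sorted[12] = c$eCebAFAeEDDAcBEd
  sorted[13] = cBEdc$eCebAFAeEDDA
  sorted[14] = dc$eCebAFAeEDDAcBE
  sorted[15] = eCebAFAeEDDAcBEdc$
  sorted[16] = eEDDAcBEdc$eCebAFA
  sorted[17] = ebAFAeEDDAcBEdc$eC
sorted[1] = AFAeEDDAcBEdc$eCeb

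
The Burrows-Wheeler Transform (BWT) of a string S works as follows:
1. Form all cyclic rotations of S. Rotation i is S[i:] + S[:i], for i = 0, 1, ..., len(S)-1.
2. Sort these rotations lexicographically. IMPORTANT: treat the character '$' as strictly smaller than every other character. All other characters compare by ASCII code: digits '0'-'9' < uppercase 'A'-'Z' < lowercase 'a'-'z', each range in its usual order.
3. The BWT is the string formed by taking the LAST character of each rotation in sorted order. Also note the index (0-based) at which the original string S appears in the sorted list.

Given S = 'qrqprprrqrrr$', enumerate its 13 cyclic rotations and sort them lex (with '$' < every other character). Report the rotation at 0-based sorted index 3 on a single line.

All 13 rotations (rotation i = S[i:]+S[:i]):
  rot[0] = qrqprprrqrrr$
  rot[1] = rqprprrqrrr$q
  rot[2] = qprprrqrrr$qr
  rot[3] = prprrqrrr$qrq
  rot[4] = rprrqrrr$qrqp
  rot[5] = prrqrrr$qrqpr
  rot[6] = rrqrrr$qrqprp
  rot[7] = rqrrr$qrqprpr
  rot[8] = qrrr$qrqprprr
  rot[9] = rrr$qrqprprrq
  rot[10] = rr$qrqprprrqr
  rot[11] = r$qrqprprrqrr
  rot[12] = $qrqprprrqrrr
Sorted (with $ < everything):
  sorted[0] = $qrqprprrqrrr
  sorted[1] = prprrqrrr$qrq
  sorted[2] = prrqrrr$qrqpr
  sorted[3] = qprprrqrrr$qr
  sorted[4] = qrqprprrqrrr$
  sorted[5] = qrrr$qrqprprr
  sorted[6] = r$qrqprprrqrr
  sorted[7] = rprrqrrr$qrqp
  sorted[8] = rqprprrqrrr$q
  sorted[9] = rqrrr$qrqprpr
  sorted[10] = rr$qrqprprrqr
  sorted[11] = rrqrrr$qrqprp
  sorted[12] = rrr$qrqprprrq
sorted[3] = qprprrqrrr$qr

Answer: qprprrqrrr$qr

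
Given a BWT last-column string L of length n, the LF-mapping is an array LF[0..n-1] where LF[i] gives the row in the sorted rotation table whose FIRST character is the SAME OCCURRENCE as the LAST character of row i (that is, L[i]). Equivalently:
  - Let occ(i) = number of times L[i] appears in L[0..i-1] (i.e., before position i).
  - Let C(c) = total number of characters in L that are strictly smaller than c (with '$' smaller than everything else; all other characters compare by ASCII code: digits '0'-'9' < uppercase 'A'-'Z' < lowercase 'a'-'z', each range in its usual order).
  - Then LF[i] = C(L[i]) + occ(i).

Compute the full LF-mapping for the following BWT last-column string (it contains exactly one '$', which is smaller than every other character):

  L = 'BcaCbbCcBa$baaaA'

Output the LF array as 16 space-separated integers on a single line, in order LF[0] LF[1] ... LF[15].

Char counts: '$':1, 'A':1, 'B':2, 'C':2, 'a':5, 'b':3, 'c':2
C (first-col start): C('$')=0, C('A')=1, C('B')=2, C('C')=4, C('a')=6, C('b')=11, C('c')=14
L[0]='B': occ=0, LF[0]=C('B')+0=2+0=2
L[1]='c': occ=0, LF[1]=C('c')+0=14+0=14
L[2]='a': occ=0, LF[2]=C('a')+0=6+0=6
L[3]='C': occ=0, LF[3]=C('C')+0=4+0=4
L[4]='b': occ=0, LF[4]=C('b')+0=11+0=11
L[5]='b': occ=1, LF[5]=C('b')+1=11+1=12
L[6]='C': occ=1, LF[6]=C('C')+1=4+1=5
L[7]='c': occ=1, LF[7]=C('c')+1=14+1=15
L[8]='B': occ=1, LF[8]=C('B')+1=2+1=3
L[9]='a': occ=1, LF[9]=C('a')+1=6+1=7
L[10]='$': occ=0, LF[10]=C('$')+0=0+0=0
L[11]='b': occ=2, LF[11]=C('b')+2=11+2=13
L[12]='a': occ=2, LF[12]=C('a')+2=6+2=8
L[13]='a': occ=3, LF[13]=C('a')+3=6+3=9
L[14]='a': occ=4, LF[14]=C('a')+4=6+4=10
L[15]='A': occ=0, LF[15]=C('A')+0=1+0=1

Answer: 2 14 6 4 11 12 5 15 3 7 0 13 8 9 10 1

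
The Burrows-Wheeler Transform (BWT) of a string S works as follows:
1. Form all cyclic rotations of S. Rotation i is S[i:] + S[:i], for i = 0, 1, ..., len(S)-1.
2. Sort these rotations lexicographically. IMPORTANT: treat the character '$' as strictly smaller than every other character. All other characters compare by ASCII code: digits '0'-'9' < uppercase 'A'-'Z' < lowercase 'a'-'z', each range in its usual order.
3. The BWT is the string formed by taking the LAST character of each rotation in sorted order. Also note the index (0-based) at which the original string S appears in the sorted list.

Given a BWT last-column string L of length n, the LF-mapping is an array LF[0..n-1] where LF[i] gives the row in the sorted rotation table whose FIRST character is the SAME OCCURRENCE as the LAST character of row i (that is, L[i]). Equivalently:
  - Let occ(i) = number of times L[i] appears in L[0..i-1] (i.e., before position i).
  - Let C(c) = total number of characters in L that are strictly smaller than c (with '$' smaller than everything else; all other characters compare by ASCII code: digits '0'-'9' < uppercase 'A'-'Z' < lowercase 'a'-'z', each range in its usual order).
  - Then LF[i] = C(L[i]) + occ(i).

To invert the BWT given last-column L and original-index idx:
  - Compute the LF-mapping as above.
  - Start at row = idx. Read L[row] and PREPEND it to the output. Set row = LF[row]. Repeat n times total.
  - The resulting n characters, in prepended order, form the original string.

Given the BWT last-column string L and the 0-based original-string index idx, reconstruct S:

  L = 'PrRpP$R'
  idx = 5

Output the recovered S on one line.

LF mapping: 1 6 3 5 2 0 4
Walk LF starting at row 5, prepending L[row]:
  step 1: row=5, L[5]='$', prepend. Next row=LF[5]=0
  step 2: row=0, L[0]='P', prepend. Next row=LF[0]=1
  step 3: row=1, L[1]='r', prepend. Next row=LF[1]=6
  step 4: row=6, L[6]='R', prepend. Next row=LF[6]=4
  step 5: row=4, L[4]='P', prepend. Next row=LF[4]=2
  step 6: row=2, L[2]='R', prepend. Next row=LF[2]=3
  step 7: row=3, L[3]='p', prepend. Next row=LF[3]=5
Reversed output: pRPRrP$

Answer: pRPRrP$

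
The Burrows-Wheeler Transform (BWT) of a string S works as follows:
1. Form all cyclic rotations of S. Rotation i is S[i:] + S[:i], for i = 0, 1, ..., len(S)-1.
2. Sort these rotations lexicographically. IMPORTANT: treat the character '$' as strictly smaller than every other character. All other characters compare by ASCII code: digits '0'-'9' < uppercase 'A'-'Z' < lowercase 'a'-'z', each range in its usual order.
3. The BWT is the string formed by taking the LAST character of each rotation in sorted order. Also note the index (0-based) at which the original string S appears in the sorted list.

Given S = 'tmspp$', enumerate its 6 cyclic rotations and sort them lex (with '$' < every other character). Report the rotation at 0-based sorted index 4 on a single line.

All 6 rotations (rotation i = S[i:]+S[:i]):
  rot[0] = tmspp$
  rot[1] = mspp$t
  rot[2] = spp$tm
  rot[3] = pp$tms
  rot[4] = p$tmsp
  rot[5] = $tmspp
Sorted (with $ < everything):
  sorted[0] = $tmspp
  sorted[1] = mspp$t
  sorted[2] = p$tmsp
  sorted[3] = pp$tms
  sorted[4] = spp$tm
  sorted[5] = tmspp$
sorted[4] = spp$tm

Answer: spp$tm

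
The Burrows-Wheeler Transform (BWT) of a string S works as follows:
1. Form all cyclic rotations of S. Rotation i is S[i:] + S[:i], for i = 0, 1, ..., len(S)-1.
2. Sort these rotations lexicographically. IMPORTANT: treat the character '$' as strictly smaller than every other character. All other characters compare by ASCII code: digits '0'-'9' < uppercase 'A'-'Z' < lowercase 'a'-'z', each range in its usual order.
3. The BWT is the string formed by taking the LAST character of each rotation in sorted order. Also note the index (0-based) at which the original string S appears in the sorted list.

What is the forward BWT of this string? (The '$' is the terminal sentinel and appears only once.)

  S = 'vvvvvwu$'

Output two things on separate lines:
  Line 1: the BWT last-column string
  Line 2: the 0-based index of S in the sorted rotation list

Answer: uw$vvvvv
2

Derivation:
All 8 rotations (rotation i = S[i:]+S[:i]):
  rot[0] = vvvvvwu$
  rot[1] = vvvvwu$v
  rot[2] = vvvwu$vv
  rot[3] = vvwu$vvv
  rot[4] = vwu$vvvv
  rot[5] = wu$vvvvv
  rot[6] = u$vvvvvw
  rot[7] = $vvvvvwu
Sorted (with $ < everything):
  sorted[0] = $vvvvvwu  (last char: 'u')
  sorted[1] = u$vvvvvw  (last char: 'w')
  sorted[2] = vvvvvwu$  (last char: '$')
  sorted[3] = vvvvwu$v  (last char: 'v')
  sorted[4] = vvvwu$vv  (last char: 'v')
  sorted[5] = vvwu$vvv  (last char: 'v')
  sorted[6] = vwu$vvvv  (last char: 'v')
  sorted[7] = wu$vvvvv  (last char: 'v')
Last column: uw$vvvvv
Original string S is at sorted index 2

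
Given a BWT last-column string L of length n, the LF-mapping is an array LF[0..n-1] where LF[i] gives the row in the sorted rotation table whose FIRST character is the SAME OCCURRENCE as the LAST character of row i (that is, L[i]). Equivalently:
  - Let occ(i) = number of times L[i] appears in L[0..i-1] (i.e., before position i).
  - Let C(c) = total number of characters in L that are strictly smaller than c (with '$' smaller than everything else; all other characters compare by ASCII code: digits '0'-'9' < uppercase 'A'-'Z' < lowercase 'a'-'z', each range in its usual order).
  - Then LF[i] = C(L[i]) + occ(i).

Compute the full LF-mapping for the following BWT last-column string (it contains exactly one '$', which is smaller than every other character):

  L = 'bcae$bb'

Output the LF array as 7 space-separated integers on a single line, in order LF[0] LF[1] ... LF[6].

Char counts: '$':1, 'a':1, 'b':3, 'c':1, 'e':1
C (first-col start): C('$')=0, C('a')=1, C('b')=2, C('c')=5, C('e')=6
L[0]='b': occ=0, LF[0]=C('b')+0=2+0=2
L[1]='c': occ=0, LF[1]=C('c')+0=5+0=5
L[2]='a': occ=0, LF[2]=C('a')+0=1+0=1
L[3]='e': occ=0, LF[3]=C('e')+0=6+0=6
L[4]='$': occ=0, LF[4]=C('$')+0=0+0=0
L[5]='b': occ=1, LF[5]=C('b')+1=2+1=3
L[6]='b': occ=2, LF[6]=C('b')+2=2+2=4

Answer: 2 5 1 6 0 3 4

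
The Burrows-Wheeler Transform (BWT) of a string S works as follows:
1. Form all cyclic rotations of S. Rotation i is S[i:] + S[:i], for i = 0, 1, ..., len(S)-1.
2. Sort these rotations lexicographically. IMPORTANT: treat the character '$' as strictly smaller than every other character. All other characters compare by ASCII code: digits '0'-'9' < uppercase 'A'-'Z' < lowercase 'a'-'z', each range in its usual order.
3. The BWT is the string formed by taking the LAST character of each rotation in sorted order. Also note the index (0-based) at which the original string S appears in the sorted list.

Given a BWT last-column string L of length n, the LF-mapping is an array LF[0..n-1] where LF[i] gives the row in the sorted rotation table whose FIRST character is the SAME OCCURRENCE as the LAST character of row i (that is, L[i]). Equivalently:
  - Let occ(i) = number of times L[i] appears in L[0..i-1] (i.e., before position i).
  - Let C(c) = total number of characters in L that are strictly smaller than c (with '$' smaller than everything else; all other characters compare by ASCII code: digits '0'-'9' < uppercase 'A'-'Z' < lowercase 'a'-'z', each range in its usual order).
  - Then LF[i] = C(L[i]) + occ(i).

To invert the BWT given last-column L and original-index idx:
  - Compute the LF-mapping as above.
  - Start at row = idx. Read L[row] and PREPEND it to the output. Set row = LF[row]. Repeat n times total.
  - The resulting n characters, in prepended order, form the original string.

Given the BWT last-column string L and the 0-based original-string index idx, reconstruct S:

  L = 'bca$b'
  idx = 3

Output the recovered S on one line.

Answer: bcab$

Derivation:
LF mapping: 2 4 1 0 3
Walk LF starting at row 3, prepending L[row]:
  step 1: row=3, L[3]='$', prepend. Next row=LF[3]=0
  step 2: row=0, L[0]='b', prepend. Next row=LF[0]=2
  step 3: row=2, L[2]='a', prepend. Next row=LF[2]=1
  step 4: row=1, L[1]='c', prepend. Next row=LF[1]=4
  step 5: row=4, L[4]='b', prepend. Next row=LF[4]=3
Reversed output: bcab$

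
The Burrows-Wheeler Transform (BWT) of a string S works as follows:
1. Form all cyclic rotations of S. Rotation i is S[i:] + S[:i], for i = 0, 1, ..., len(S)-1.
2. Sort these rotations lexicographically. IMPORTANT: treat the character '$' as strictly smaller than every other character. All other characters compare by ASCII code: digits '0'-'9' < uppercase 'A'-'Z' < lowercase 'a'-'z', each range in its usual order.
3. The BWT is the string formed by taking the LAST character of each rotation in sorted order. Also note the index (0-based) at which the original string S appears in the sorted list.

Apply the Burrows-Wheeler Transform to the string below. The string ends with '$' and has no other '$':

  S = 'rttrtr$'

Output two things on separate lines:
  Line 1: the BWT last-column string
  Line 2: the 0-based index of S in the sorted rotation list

All 7 rotations (rotation i = S[i:]+S[:i]):
  rot[0] = rttrtr$
  rot[1] = ttrtr$r
  rot[2] = trtr$rt
  rot[3] = rtr$rtt
  rot[4] = tr$rttr
  rot[5] = r$rttrt
  rot[6] = $rttrtr
Sorted (with $ < everything):
  sorted[0] = $rttrtr  (last char: 'r')
  sorted[1] = r$rttrt  (last char: 't')
  sorted[2] = rtr$rtt  (last char: 't')
  sorted[3] = rttrtr$  (last char: '$')
  sorted[4] = tr$rttr  (last char: 'r')
  sorted[5] = trtr$rt  (last char: 't')
  sorted[6] = ttrtr$r  (last char: 'r')
Last column: rtt$rtr
Original string S is at sorted index 3

Answer: rtt$rtr
3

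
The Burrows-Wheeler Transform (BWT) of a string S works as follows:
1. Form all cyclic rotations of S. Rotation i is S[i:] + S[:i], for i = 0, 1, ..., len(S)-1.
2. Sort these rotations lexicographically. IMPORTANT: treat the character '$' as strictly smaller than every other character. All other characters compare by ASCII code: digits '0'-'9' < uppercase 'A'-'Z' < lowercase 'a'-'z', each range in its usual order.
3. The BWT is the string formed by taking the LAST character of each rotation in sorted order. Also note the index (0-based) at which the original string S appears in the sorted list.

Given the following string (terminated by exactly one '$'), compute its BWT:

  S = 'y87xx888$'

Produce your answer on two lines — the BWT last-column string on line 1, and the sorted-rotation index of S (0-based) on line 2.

Answer: 888y8xx7$
8

Derivation:
All 9 rotations (rotation i = S[i:]+S[:i]):
  rot[0] = y87xx888$
  rot[1] = 87xx888$y
  rot[2] = 7xx888$y8
  rot[3] = xx888$y87
  rot[4] = x888$y87x
  rot[5] = 888$y87xx
  rot[6] = 88$y87xx8
  rot[7] = 8$y87xx88
  rot[8] = $y87xx888
Sorted (with $ < everything):
  sorted[0] = $y87xx888  (last char: '8')
  sorted[1] = 7xx888$y8  (last char: '8')
  sorted[2] = 8$y87xx88  (last char: '8')
  sorted[3] = 87xx888$y  (last char: 'y')
  sorted[4] = 88$y87xx8  (last char: '8')
  sorted[5] = 888$y87xx  (last char: 'x')
  sorted[6] = x888$y87x  (last char: 'x')
  sorted[7] = xx888$y87  (last char: '7')
  sorted[8] = y87xx888$  (last char: '$')
Last column: 888y8xx7$
Original string S is at sorted index 8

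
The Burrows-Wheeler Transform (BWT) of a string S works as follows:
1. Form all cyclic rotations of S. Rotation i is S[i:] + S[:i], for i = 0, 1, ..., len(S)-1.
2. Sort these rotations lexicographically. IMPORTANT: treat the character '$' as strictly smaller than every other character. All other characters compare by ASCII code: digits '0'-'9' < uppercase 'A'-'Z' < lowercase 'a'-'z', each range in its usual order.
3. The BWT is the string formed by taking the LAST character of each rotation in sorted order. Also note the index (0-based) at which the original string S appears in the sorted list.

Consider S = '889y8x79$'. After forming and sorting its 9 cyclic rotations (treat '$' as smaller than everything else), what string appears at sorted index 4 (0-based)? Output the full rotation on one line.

All 9 rotations (rotation i = S[i:]+S[:i]):
  rot[0] = 889y8x79$
  rot[1] = 89y8x79$8
  rot[2] = 9y8x79$88
  rot[3] = y8x79$889
  rot[4] = 8x79$889y
  rot[5] = x79$889y8
  rot[6] = 79$889y8x
  rot[7] = 9$889y8x7
  rot[8] = $889y8x79
Sorted (with $ < everything):
  sorted[0] = $889y8x79
  sorted[1] = 79$889y8x
  sorted[2] = 889y8x79$
  sorted[3] = 89y8x79$8
  sorted[4] = 8x79$889y
  sorted[5] = 9$889y8x7
  sorted[6] = 9y8x79$88
  sorted[7] = x79$889y8
  sorted[8] = y8x79$889
sorted[4] = 8x79$889y

Answer: 8x79$889y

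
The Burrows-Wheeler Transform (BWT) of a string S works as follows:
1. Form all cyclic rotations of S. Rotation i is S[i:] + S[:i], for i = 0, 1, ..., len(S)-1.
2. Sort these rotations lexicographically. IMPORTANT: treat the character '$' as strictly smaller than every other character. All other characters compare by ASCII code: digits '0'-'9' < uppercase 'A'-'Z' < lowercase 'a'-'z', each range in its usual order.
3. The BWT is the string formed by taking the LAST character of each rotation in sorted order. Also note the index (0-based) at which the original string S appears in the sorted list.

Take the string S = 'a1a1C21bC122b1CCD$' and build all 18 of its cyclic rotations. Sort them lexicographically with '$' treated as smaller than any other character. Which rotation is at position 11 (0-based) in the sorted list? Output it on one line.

All 18 rotations (rotation i = S[i:]+S[:i]):
  rot[0] = a1a1C21bC122b1CCD$
  rot[1] = 1a1C21bC122b1CCD$a
  rot[2] = a1C21bC122b1CCD$a1
  rot[3] = 1C21bC122b1CCD$a1a
  rot[4] = C21bC122b1CCD$a1a1
  rot[5] = 21bC122b1CCD$a1a1C
  rot[6] = 1bC122b1CCD$a1a1C2
  rot[7] = bC122b1CCD$a1a1C21
  rot[8] = C122b1CCD$a1a1C21b
  rot[9] = 122b1CCD$a1a1C21bC
  rot[10] = 22b1CCD$a1a1C21bC1
  rot[11] = 2b1CCD$a1a1C21bC12
  rot[12] = b1CCD$a1a1C21bC122
  rot[13] = 1CCD$a1a1C21bC122b
  rot[14] = CCD$a1a1C21bC122b1
  rot[15] = CD$a1a1C21bC122b1C
  rot[16] = D$a1a1C21bC122b1CC
  rot[17] = $a1a1C21bC122b1CCD
Sorted (with $ < everything):
  sorted[0] = $a1a1C21bC122b1CCD
  sorted[1] = 122b1CCD$a1a1C21bC
  sorted[2] = 1C21bC122b1CCD$a1a
  sorted[3] = 1CCD$a1a1C21bC122b
  sorted[4] = 1a1C21bC122b1CCD$a
  sorted[5] = 1bC122b1CCD$a1a1C2
  sorted[6] = 21bC122b1CCD$a1a1C
  sorted[7] = 22b1CCD$a1a1C21bC1
  sorted[8] = 2b1CCD$a1a1C21bC12
  sorted[9] = C122b1CCD$a1a1C21b
  sorted[10] = C21bC122b1CCD$a1a1
  sorted[11] = CCD$a1a1C21bC122b1
  sorted[12] = CD$a1a1C21bC122b1C
  sorted[13] = D$a1a1C21bC122b1CC
  sorted[14] = a1C21bC122b1CCD$a1
  sorted[15] = a1a1C21bC122b1CCD$
  sorted[16] = b1CCD$a1a1C21bC122
  sorted[17] = bC122b1CCD$a1a1C21
sorted[11] = CCD$a1a1C21bC122b1

Answer: CCD$a1a1C21bC122b1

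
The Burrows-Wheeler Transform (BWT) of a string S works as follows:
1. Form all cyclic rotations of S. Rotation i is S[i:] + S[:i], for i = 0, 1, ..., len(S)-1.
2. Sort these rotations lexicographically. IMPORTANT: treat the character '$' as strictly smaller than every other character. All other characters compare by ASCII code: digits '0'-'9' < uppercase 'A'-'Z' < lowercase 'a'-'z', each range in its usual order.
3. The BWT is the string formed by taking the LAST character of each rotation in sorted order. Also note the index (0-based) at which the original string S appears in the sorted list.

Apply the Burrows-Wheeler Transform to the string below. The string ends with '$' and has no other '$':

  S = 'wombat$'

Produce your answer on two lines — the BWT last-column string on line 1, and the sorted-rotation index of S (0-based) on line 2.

All 7 rotations (rotation i = S[i:]+S[:i]):
  rot[0] = wombat$
  rot[1] = ombat$w
  rot[2] = mbat$wo
  rot[3] = bat$wom
  rot[4] = at$womb
  rot[5] = t$womba
  rot[6] = $wombat
Sorted (with $ < everything):
  sorted[0] = $wombat  (last char: 't')
  sorted[1] = at$womb  (last char: 'b')
  sorted[2] = bat$wom  (last char: 'm')
  sorted[3] = mbat$wo  (last char: 'o')
  sorted[4] = ombat$w  (last char: 'w')
  sorted[5] = t$womba  (last char: 'a')
  sorted[6] = wombat$  (last char: '$')
Last column: tbmowa$
Original string S is at sorted index 6

Answer: tbmowa$
6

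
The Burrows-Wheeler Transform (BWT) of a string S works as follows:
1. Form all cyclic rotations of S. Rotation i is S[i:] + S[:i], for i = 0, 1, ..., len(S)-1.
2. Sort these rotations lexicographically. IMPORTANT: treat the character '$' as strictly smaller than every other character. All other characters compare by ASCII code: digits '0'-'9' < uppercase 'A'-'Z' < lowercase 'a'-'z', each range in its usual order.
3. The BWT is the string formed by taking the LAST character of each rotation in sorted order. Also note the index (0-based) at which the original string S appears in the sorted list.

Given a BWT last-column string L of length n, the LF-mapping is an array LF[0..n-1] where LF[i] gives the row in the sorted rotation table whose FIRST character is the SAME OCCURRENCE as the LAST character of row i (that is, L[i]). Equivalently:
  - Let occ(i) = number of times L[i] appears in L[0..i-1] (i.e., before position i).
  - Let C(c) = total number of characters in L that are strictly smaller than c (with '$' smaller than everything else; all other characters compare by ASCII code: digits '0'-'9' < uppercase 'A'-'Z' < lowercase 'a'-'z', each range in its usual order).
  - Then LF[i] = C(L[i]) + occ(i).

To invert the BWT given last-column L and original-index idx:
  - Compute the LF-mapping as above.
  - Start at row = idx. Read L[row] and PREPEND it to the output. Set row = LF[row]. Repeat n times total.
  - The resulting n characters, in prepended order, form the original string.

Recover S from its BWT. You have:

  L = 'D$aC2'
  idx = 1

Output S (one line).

Answer: 2aCD$

Derivation:
LF mapping: 3 0 4 2 1
Walk LF starting at row 1, prepending L[row]:
  step 1: row=1, L[1]='$', prepend. Next row=LF[1]=0
  step 2: row=0, L[0]='D', prepend. Next row=LF[0]=3
  step 3: row=3, L[3]='C', prepend. Next row=LF[3]=2
  step 4: row=2, L[2]='a', prepend. Next row=LF[2]=4
  step 5: row=4, L[4]='2', prepend. Next row=LF[4]=1
Reversed output: 2aCD$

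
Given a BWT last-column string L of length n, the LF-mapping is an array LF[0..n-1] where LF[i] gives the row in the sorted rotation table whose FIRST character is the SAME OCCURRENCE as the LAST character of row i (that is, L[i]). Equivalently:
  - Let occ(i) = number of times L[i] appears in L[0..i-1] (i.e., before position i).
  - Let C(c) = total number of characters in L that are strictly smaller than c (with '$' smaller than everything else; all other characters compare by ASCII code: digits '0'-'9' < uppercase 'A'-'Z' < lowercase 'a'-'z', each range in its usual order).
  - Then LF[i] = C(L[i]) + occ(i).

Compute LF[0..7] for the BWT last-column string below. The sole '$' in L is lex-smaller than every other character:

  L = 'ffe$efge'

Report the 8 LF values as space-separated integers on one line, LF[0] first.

Answer: 4 5 1 0 2 6 7 3

Derivation:
Char counts: '$':1, 'e':3, 'f':3, 'g':1
C (first-col start): C('$')=0, C('e')=1, C('f')=4, C('g')=7
L[0]='f': occ=0, LF[0]=C('f')+0=4+0=4
L[1]='f': occ=1, LF[1]=C('f')+1=4+1=5
L[2]='e': occ=0, LF[2]=C('e')+0=1+0=1
L[3]='$': occ=0, LF[3]=C('$')+0=0+0=0
L[4]='e': occ=1, LF[4]=C('e')+1=1+1=2
L[5]='f': occ=2, LF[5]=C('f')+2=4+2=6
L[6]='g': occ=0, LF[6]=C('g')+0=7+0=7
L[7]='e': occ=2, LF[7]=C('e')+2=1+2=3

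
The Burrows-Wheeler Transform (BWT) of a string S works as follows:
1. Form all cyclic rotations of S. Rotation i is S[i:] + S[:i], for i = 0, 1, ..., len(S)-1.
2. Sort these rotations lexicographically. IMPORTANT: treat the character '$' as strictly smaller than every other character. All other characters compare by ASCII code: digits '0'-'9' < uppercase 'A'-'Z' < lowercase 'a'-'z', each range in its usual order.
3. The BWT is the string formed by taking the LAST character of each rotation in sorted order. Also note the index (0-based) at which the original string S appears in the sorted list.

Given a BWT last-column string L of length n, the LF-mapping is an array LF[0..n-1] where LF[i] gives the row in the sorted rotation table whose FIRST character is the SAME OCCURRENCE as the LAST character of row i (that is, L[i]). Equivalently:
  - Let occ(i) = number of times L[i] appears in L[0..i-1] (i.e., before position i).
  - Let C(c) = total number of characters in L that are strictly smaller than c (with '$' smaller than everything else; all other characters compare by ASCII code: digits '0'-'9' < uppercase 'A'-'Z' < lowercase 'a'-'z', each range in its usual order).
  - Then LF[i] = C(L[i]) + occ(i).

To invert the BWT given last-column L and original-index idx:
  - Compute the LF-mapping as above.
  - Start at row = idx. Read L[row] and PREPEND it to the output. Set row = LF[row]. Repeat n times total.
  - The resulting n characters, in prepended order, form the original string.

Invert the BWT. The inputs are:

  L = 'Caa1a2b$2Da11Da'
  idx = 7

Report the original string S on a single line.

Answer: Da11aa1a22DabC$

Derivation:
LF mapping: 6 9 10 1 11 4 14 0 5 7 12 2 3 8 13
Walk LF starting at row 7, prepending L[row]:
  step 1: row=7, L[7]='$', prepend. Next row=LF[7]=0
  step 2: row=0, L[0]='C', prepend. Next row=LF[0]=6
  step 3: row=6, L[6]='b', prepend. Next row=LF[6]=14
  step 4: row=14, L[14]='a', prepend. Next row=LF[14]=13
  step 5: row=13, L[13]='D', prepend. Next row=LF[13]=8
  step 6: row=8, L[8]='2', prepend. Next row=LF[8]=5
  step 7: row=5, L[5]='2', prepend. Next row=LF[5]=4
  step 8: row=4, L[4]='a', prepend. Next row=LF[4]=11
  step 9: row=11, L[11]='1', prepend. Next row=LF[11]=2
  step 10: row=2, L[2]='a', prepend. Next row=LF[2]=10
  step 11: row=10, L[10]='a', prepend. Next row=LF[10]=12
  step 12: row=12, L[12]='1', prepend. Next row=LF[12]=3
  step 13: row=3, L[3]='1', prepend. Next row=LF[3]=1
  step 14: row=1, L[1]='a', prepend. Next row=LF[1]=9
  step 15: row=9, L[9]='D', prepend. Next row=LF[9]=7
Reversed output: Da11aa1a22DabC$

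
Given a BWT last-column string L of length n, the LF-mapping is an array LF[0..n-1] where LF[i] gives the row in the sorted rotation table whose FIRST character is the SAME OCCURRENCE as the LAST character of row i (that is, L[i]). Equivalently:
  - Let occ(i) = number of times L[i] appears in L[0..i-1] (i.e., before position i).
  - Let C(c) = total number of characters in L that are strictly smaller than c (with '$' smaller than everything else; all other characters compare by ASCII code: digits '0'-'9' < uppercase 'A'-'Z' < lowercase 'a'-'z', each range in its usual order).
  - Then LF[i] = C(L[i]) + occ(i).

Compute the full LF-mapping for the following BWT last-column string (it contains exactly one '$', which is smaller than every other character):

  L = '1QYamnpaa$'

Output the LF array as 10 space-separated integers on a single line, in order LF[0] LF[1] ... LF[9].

Char counts: '$':1, '1':1, 'Q':1, 'Y':1, 'a':3, 'm':1, 'n':1, 'p':1
C (first-col start): C('$')=0, C('1')=1, C('Q')=2, C('Y')=3, C('a')=4, C('m')=7, C('n')=8, C('p')=9
L[0]='1': occ=0, LF[0]=C('1')+0=1+0=1
L[1]='Q': occ=0, LF[1]=C('Q')+0=2+0=2
L[2]='Y': occ=0, LF[2]=C('Y')+0=3+0=3
L[3]='a': occ=0, LF[3]=C('a')+0=4+0=4
L[4]='m': occ=0, LF[4]=C('m')+0=7+0=7
L[5]='n': occ=0, LF[5]=C('n')+0=8+0=8
L[6]='p': occ=0, LF[6]=C('p')+0=9+0=9
L[7]='a': occ=1, LF[7]=C('a')+1=4+1=5
L[8]='a': occ=2, LF[8]=C('a')+2=4+2=6
L[9]='$': occ=0, LF[9]=C('$')+0=0+0=0

Answer: 1 2 3 4 7 8 9 5 6 0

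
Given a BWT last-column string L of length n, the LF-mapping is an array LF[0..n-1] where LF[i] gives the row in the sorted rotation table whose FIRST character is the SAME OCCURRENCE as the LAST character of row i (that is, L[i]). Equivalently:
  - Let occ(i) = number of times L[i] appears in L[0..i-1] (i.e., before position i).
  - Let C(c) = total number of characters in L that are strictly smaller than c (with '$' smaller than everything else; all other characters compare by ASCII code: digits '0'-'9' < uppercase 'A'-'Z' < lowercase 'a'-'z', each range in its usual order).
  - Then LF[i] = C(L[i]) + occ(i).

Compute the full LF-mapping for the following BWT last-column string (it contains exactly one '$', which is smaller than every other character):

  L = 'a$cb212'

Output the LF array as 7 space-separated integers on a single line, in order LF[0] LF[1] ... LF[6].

Answer: 4 0 6 5 2 1 3

Derivation:
Char counts: '$':1, '1':1, '2':2, 'a':1, 'b':1, 'c':1
C (first-col start): C('$')=0, C('1')=1, C('2')=2, C('a')=4, C('b')=5, C('c')=6
L[0]='a': occ=0, LF[0]=C('a')+0=4+0=4
L[1]='$': occ=0, LF[1]=C('$')+0=0+0=0
L[2]='c': occ=0, LF[2]=C('c')+0=6+0=6
L[3]='b': occ=0, LF[3]=C('b')+0=5+0=5
L[4]='2': occ=0, LF[4]=C('2')+0=2+0=2
L[5]='1': occ=0, LF[5]=C('1')+0=1+0=1
L[6]='2': occ=1, LF[6]=C('2')+1=2+1=3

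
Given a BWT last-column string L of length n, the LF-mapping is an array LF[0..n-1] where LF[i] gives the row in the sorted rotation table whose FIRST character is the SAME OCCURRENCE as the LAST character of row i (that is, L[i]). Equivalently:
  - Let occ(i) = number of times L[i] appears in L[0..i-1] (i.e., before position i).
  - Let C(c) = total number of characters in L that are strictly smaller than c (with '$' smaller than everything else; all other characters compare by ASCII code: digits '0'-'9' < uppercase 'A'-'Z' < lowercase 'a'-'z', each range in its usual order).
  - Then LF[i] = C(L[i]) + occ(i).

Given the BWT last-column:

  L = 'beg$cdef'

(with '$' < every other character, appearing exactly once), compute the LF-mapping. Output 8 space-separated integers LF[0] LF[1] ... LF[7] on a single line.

Char counts: '$':1, 'b':1, 'c':1, 'd':1, 'e':2, 'f':1, 'g':1
C (first-col start): C('$')=0, C('b')=1, C('c')=2, C('d')=3, C('e')=4, C('f')=6, C('g')=7
L[0]='b': occ=0, LF[0]=C('b')+0=1+0=1
L[1]='e': occ=0, LF[1]=C('e')+0=4+0=4
L[2]='g': occ=0, LF[2]=C('g')+0=7+0=7
L[3]='$': occ=0, LF[3]=C('$')+0=0+0=0
L[4]='c': occ=0, LF[4]=C('c')+0=2+0=2
L[5]='d': occ=0, LF[5]=C('d')+0=3+0=3
L[6]='e': occ=1, LF[6]=C('e')+1=4+1=5
L[7]='f': occ=0, LF[7]=C('f')+0=6+0=6

Answer: 1 4 7 0 2 3 5 6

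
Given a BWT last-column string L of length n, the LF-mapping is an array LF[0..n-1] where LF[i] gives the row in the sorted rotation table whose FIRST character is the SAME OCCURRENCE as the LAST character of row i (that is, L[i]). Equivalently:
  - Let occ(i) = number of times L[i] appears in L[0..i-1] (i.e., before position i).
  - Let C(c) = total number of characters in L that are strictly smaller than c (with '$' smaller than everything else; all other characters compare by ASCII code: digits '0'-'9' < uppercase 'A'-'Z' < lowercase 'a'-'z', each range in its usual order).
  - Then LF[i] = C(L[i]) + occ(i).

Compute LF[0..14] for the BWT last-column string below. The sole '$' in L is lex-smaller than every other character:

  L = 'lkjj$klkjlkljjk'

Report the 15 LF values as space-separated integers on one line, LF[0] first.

Answer: 11 6 1 2 0 7 12 8 3 13 9 14 4 5 10

Derivation:
Char counts: '$':1, 'j':5, 'k':5, 'l':4
C (first-col start): C('$')=0, C('j')=1, C('k')=6, C('l')=11
L[0]='l': occ=0, LF[0]=C('l')+0=11+0=11
L[1]='k': occ=0, LF[1]=C('k')+0=6+0=6
L[2]='j': occ=0, LF[2]=C('j')+0=1+0=1
L[3]='j': occ=1, LF[3]=C('j')+1=1+1=2
L[4]='$': occ=0, LF[4]=C('$')+0=0+0=0
L[5]='k': occ=1, LF[5]=C('k')+1=6+1=7
L[6]='l': occ=1, LF[6]=C('l')+1=11+1=12
L[7]='k': occ=2, LF[7]=C('k')+2=6+2=8
L[8]='j': occ=2, LF[8]=C('j')+2=1+2=3
L[9]='l': occ=2, LF[9]=C('l')+2=11+2=13
L[10]='k': occ=3, LF[10]=C('k')+3=6+3=9
L[11]='l': occ=3, LF[11]=C('l')+3=11+3=14
L[12]='j': occ=3, LF[12]=C('j')+3=1+3=4
L[13]='j': occ=4, LF[13]=C('j')+4=1+4=5
L[14]='k': occ=4, LF[14]=C('k')+4=6+4=10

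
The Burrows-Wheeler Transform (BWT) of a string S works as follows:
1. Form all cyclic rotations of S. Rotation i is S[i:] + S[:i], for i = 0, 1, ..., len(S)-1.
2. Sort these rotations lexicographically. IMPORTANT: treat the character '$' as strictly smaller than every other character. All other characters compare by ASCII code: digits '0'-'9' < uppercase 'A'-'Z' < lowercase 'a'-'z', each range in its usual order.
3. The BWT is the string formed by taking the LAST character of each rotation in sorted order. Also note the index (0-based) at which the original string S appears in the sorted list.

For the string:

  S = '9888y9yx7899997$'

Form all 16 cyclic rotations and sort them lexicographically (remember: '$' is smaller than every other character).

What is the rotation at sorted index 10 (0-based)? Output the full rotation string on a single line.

All 16 rotations (rotation i = S[i:]+S[:i]):
  rot[0] = 9888y9yx7899997$
  rot[1] = 888y9yx7899997$9
  rot[2] = 88y9yx7899997$98
  rot[3] = 8y9yx7899997$988
  rot[4] = y9yx7899997$9888
  rot[5] = 9yx7899997$9888y
  rot[6] = yx7899997$9888y9
  rot[7] = x7899997$9888y9y
  rot[8] = 7899997$9888y9yx
  rot[9] = 899997$9888y9yx7
  rot[10] = 99997$9888y9yx78
  rot[11] = 9997$9888y9yx789
  rot[12] = 997$9888y9yx7899
  rot[13] = 97$9888y9yx78999
  rot[14] = 7$9888y9yx789999
  rot[15] = $9888y9yx7899997
Sorted (with $ < everything):
  sorted[0] = $9888y9yx7899997
  sorted[1] = 7$9888y9yx789999
  sorted[2] = 7899997$9888y9yx
  sorted[3] = 888y9yx7899997$9
  sorted[4] = 88y9yx7899997$98
  sorted[5] = 899997$9888y9yx7
  sorted[6] = 8y9yx7899997$988
  sorted[7] = 97$9888y9yx78999
  sorted[8] = 9888y9yx7899997$
  sorted[9] = 997$9888y9yx7899
  sorted[10] = 9997$9888y9yx789
  sorted[11] = 99997$9888y9yx78
  sorted[12] = 9yx7899997$9888y
  sorted[13] = x7899997$9888y9y
  sorted[14] = y9yx7899997$9888
  sorted[15] = yx7899997$9888y9
sorted[10] = 9997$9888y9yx789

Answer: 9997$9888y9yx789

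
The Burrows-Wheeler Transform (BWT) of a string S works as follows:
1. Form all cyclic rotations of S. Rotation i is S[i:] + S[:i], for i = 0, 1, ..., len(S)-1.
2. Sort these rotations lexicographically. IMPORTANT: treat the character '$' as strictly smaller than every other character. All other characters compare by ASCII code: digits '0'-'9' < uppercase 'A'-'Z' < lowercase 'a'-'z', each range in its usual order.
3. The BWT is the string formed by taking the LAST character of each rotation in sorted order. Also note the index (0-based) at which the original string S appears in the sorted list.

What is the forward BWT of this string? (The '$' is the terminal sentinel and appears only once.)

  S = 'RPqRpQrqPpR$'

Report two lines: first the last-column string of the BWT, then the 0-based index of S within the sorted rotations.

All 12 rotations (rotation i = S[i:]+S[:i]):
  rot[0] = RPqRpQrqPpR$
  rot[1] = PqRpQrqPpR$R
  rot[2] = qRpQrqPpR$RP
  rot[3] = RpQrqPpR$RPq
  rot[4] = pQrqPpR$RPqR
  rot[5] = QrqPpR$RPqRp
  rot[6] = rqPpR$RPqRpQ
  rot[7] = qPpR$RPqRpQr
  rot[8] = PpR$RPqRpQrq
  rot[9] = pR$RPqRpQrqP
  rot[10] = R$RPqRpQrqPp
  rot[11] = $RPqRpQrqPpR
Sorted (with $ < everything):
  sorted[0] = $RPqRpQrqPpR  (last char: 'R')
  sorted[1] = PpR$RPqRpQrq  (last char: 'q')
  sorted[2] = PqRpQrqPpR$R  (last char: 'R')
  sorted[3] = QrqPpR$RPqRp  (last char: 'p')
  sorted[4] = R$RPqRpQrqPp  (last char: 'p')
  sorted[5] = RPqRpQrqPpR$  (last char: '$')
  sorted[6] = RpQrqPpR$RPq  (last char: 'q')
  sorted[7] = pQrqPpR$RPqR  (last char: 'R')
  sorted[8] = pR$RPqRpQrqP  (last char: 'P')
  sorted[9] = qPpR$RPqRpQr  (last char: 'r')
  sorted[10] = qRpQrqPpR$RP  (last char: 'P')
  sorted[11] = rqPpR$RPqRpQ  (last char: 'Q')
Last column: RqRpp$qRPrPQ
Original string S is at sorted index 5

Answer: RqRpp$qRPrPQ
5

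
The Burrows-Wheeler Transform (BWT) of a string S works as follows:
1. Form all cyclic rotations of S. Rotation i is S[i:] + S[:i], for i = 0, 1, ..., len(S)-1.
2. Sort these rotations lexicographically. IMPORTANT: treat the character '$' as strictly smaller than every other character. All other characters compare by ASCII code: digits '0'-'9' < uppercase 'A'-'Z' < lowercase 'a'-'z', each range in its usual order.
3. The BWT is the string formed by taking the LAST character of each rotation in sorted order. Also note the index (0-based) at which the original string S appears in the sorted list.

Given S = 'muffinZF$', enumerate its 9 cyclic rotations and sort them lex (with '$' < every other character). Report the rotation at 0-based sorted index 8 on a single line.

All 9 rotations (rotation i = S[i:]+S[:i]):
  rot[0] = muffinZF$
  rot[1] = uffinZF$m
  rot[2] = ffinZF$mu
  rot[3] = finZF$muf
  rot[4] = inZF$muff
  rot[5] = nZF$muffi
  rot[6] = ZF$muffin
  rot[7] = F$muffinZ
  rot[8] = $muffinZF
Sorted (with $ < everything):
  sorted[0] = $muffinZF
  sorted[1] = F$muffinZ
  sorted[2] = ZF$muffin
  sorted[3] = ffinZF$mu
  sorted[4] = finZF$muf
  sorted[5] = inZF$muff
  sorted[6] = muffinZF$
  sorted[7] = nZF$muffi
  sorted[8] = uffinZF$m
sorted[8] = uffinZF$m

Answer: uffinZF$m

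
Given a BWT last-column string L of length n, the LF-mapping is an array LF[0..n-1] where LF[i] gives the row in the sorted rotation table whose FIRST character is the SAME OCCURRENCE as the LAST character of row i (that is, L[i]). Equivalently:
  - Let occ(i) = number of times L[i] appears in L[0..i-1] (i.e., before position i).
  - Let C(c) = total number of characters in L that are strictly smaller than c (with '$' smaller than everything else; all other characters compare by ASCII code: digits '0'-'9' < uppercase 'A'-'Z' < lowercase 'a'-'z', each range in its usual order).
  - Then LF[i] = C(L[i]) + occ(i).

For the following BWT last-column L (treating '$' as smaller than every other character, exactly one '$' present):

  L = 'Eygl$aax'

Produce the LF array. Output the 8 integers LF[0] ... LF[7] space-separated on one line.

Char counts: '$':1, 'E':1, 'a':2, 'g':1, 'l':1, 'x':1, 'y':1
C (first-col start): C('$')=0, C('E')=1, C('a')=2, C('g')=4, C('l')=5, C('x')=6, C('y')=7
L[0]='E': occ=0, LF[0]=C('E')+0=1+0=1
L[1]='y': occ=0, LF[1]=C('y')+0=7+0=7
L[2]='g': occ=0, LF[2]=C('g')+0=4+0=4
L[3]='l': occ=0, LF[3]=C('l')+0=5+0=5
L[4]='$': occ=0, LF[4]=C('$')+0=0+0=0
L[5]='a': occ=0, LF[5]=C('a')+0=2+0=2
L[6]='a': occ=1, LF[6]=C('a')+1=2+1=3
L[7]='x': occ=0, LF[7]=C('x')+0=6+0=6

Answer: 1 7 4 5 0 2 3 6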